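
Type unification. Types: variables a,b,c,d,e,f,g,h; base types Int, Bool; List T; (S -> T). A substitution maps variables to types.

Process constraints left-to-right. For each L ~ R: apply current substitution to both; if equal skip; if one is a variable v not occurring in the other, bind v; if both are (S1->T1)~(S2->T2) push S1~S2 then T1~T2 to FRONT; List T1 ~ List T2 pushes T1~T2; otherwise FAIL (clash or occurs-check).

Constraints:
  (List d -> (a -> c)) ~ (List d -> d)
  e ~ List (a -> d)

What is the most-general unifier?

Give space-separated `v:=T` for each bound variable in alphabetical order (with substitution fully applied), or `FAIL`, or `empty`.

step 1: unify (List d -> (a -> c)) ~ (List d -> d)  [subst: {-} | 1 pending]
  -> decompose arrow: push List d~List d, (a -> c)~d
step 2: unify List d ~ List d  [subst: {-} | 2 pending]
  -> identical, skip
step 3: unify (a -> c) ~ d  [subst: {-} | 1 pending]
  bind d := (a -> c)
step 4: unify e ~ List (a -> (a -> c))  [subst: {d:=(a -> c)} | 0 pending]
  bind e := List (a -> (a -> c))

Answer: d:=(a -> c) e:=List (a -> (a -> c))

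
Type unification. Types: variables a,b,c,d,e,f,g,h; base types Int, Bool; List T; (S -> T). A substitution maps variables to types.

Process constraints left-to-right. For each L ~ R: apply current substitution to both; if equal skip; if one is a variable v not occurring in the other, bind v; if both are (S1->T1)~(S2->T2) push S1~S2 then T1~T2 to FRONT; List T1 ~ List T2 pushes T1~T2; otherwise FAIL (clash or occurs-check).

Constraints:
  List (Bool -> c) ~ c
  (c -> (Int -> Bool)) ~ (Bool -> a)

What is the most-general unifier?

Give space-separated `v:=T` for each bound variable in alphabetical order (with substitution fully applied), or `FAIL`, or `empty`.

step 1: unify List (Bool -> c) ~ c  [subst: {-} | 1 pending]
  occurs-check fail

Answer: FAIL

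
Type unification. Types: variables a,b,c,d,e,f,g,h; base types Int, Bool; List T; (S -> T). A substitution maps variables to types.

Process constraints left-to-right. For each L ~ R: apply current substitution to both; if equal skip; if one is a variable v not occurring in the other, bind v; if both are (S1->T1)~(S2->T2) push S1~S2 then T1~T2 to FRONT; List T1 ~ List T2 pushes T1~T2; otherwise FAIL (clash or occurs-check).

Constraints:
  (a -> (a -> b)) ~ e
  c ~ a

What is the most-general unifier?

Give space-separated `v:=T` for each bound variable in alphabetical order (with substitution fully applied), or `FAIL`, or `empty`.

Answer: c:=a e:=(a -> (a -> b))

Derivation:
step 1: unify (a -> (a -> b)) ~ e  [subst: {-} | 1 pending]
  bind e := (a -> (a -> b))
step 2: unify c ~ a  [subst: {e:=(a -> (a -> b))} | 0 pending]
  bind c := a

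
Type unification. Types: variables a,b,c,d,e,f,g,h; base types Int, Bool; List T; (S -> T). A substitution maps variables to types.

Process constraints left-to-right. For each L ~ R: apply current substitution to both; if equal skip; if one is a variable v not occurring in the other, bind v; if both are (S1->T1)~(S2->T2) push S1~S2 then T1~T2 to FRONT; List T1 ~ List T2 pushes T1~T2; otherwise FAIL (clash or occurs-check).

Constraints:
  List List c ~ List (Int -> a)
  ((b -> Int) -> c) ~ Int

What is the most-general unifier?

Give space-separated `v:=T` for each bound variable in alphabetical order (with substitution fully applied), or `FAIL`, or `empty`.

Answer: FAIL

Derivation:
step 1: unify List List c ~ List (Int -> a)  [subst: {-} | 1 pending]
  -> decompose List: push List c~(Int -> a)
step 2: unify List c ~ (Int -> a)  [subst: {-} | 1 pending]
  clash: List c vs (Int -> a)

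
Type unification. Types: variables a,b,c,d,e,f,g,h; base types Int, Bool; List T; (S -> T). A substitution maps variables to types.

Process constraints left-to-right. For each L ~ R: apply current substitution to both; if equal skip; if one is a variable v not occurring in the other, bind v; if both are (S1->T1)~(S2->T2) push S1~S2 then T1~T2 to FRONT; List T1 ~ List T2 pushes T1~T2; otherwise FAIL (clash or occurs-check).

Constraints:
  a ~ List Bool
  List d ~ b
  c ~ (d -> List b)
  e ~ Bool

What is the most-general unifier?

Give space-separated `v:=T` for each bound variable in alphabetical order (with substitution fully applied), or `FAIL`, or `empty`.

step 1: unify a ~ List Bool  [subst: {-} | 3 pending]
  bind a := List Bool
step 2: unify List d ~ b  [subst: {a:=List Bool} | 2 pending]
  bind b := List d
step 3: unify c ~ (d -> List List d)  [subst: {a:=List Bool, b:=List d} | 1 pending]
  bind c := (d -> List List d)
step 4: unify e ~ Bool  [subst: {a:=List Bool, b:=List d, c:=(d -> List List d)} | 0 pending]
  bind e := Bool

Answer: a:=List Bool b:=List d c:=(d -> List List d) e:=Bool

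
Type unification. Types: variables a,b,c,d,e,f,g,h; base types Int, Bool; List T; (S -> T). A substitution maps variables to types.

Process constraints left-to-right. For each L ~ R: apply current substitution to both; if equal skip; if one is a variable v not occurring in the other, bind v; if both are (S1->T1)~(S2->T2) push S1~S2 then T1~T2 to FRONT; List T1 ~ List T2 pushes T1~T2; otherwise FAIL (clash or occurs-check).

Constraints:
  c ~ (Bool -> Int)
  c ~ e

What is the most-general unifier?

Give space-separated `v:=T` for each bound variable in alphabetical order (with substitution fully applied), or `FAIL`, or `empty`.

step 1: unify c ~ (Bool -> Int)  [subst: {-} | 1 pending]
  bind c := (Bool -> Int)
step 2: unify (Bool -> Int) ~ e  [subst: {c:=(Bool -> Int)} | 0 pending]
  bind e := (Bool -> Int)

Answer: c:=(Bool -> Int) e:=(Bool -> Int)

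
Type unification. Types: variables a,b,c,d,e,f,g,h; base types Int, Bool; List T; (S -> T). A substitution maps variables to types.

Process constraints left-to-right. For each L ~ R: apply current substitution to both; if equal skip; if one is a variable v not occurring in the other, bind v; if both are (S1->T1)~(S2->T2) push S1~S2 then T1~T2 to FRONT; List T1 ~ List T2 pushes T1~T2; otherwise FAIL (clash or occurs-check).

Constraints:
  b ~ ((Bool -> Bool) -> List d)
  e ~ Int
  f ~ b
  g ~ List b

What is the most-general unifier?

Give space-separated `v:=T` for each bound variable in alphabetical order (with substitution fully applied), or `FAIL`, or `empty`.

step 1: unify b ~ ((Bool -> Bool) -> List d)  [subst: {-} | 3 pending]
  bind b := ((Bool -> Bool) -> List d)
step 2: unify e ~ Int  [subst: {b:=((Bool -> Bool) -> List d)} | 2 pending]
  bind e := Int
step 3: unify f ~ ((Bool -> Bool) -> List d)  [subst: {b:=((Bool -> Bool) -> List d), e:=Int} | 1 pending]
  bind f := ((Bool -> Bool) -> List d)
step 4: unify g ~ List ((Bool -> Bool) -> List d)  [subst: {b:=((Bool -> Bool) -> List d), e:=Int, f:=((Bool -> Bool) -> List d)} | 0 pending]
  bind g := List ((Bool -> Bool) -> List d)

Answer: b:=((Bool -> Bool) -> List d) e:=Int f:=((Bool -> Bool) -> List d) g:=List ((Bool -> Bool) -> List d)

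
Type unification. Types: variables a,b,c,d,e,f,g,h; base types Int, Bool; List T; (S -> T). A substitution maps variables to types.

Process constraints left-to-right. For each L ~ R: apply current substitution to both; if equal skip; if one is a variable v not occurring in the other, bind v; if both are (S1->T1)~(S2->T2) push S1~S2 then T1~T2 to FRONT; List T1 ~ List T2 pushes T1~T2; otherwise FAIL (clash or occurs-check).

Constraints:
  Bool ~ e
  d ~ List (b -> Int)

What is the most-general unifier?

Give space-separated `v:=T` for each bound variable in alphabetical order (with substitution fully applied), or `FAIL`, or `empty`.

step 1: unify Bool ~ e  [subst: {-} | 1 pending]
  bind e := Bool
step 2: unify d ~ List (b -> Int)  [subst: {e:=Bool} | 0 pending]
  bind d := List (b -> Int)

Answer: d:=List (b -> Int) e:=Bool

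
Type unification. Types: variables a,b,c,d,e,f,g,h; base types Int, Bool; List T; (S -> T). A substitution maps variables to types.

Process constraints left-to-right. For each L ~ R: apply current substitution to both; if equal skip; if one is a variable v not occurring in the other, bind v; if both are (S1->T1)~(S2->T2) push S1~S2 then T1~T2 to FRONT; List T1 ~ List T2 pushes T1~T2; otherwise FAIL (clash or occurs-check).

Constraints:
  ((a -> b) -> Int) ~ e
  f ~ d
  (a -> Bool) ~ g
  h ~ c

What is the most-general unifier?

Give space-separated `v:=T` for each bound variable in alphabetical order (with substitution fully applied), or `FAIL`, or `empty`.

Answer: e:=((a -> b) -> Int) f:=d g:=(a -> Bool) h:=c

Derivation:
step 1: unify ((a -> b) -> Int) ~ e  [subst: {-} | 3 pending]
  bind e := ((a -> b) -> Int)
step 2: unify f ~ d  [subst: {e:=((a -> b) -> Int)} | 2 pending]
  bind f := d
step 3: unify (a -> Bool) ~ g  [subst: {e:=((a -> b) -> Int), f:=d} | 1 pending]
  bind g := (a -> Bool)
step 4: unify h ~ c  [subst: {e:=((a -> b) -> Int), f:=d, g:=(a -> Bool)} | 0 pending]
  bind h := c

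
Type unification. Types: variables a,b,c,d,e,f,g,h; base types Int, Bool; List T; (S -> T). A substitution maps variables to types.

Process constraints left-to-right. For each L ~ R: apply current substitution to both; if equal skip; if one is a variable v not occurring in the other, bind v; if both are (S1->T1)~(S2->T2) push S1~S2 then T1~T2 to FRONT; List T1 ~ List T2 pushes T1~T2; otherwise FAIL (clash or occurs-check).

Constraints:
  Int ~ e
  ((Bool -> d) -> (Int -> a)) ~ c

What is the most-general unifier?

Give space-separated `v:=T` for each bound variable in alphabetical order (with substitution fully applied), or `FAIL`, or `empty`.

step 1: unify Int ~ e  [subst: {-} | 1 pending]
  bind e := Int
step 2: unify ((Bool -> d) -> (Int -> a)) ~ c  [subst: {e:=Int} | 0 pending]
  bind c := ((Bool -> d) -> (Int -> a))

Answer: c:=((Bool -> d) -> (Int -> a)) e:=Int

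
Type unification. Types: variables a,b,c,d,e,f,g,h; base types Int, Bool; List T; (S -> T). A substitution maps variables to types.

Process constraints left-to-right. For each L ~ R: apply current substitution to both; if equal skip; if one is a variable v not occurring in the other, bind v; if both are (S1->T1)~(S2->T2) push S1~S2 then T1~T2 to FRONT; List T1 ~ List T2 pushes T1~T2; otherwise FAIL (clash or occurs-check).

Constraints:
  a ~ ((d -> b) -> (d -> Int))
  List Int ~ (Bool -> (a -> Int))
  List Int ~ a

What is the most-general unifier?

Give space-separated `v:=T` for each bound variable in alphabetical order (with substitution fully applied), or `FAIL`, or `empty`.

step 1: unify a ~ ((d -> b) -> (d -> Int))  [subst: {-} | 2 pending]
  bind a := ((d -> b) -> (d -> Int))
step 2: unify List Int ~ (Bool -> (((d -> b) -> (d -> Int)) -> Int))  [subst: {a:=((d -> b) -> (d -> Int))} | 1 pending]
  clash: List Int vs (Bool -> (((d -> b) -> (d -> Int)) -> Int))

Answer: FAIL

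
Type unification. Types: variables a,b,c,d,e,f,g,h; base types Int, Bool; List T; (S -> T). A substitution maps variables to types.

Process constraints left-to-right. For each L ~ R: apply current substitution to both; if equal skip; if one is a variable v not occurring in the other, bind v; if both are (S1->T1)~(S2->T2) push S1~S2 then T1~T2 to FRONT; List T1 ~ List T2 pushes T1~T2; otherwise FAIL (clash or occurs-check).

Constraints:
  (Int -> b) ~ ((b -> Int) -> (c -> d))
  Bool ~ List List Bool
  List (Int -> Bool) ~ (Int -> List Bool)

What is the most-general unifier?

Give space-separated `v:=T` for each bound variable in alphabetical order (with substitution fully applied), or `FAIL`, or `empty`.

step 1: unify (Int -> b) ~ ((b -> Int) -> (c -> d))  [subst: {-} | 2 pending]
  -> decompose arrow: push Int~(b -> Int), b~(c -> d)
step 2: unify Int ~ (b -> Int)  [subst: {-} | 3 pending]
  clash: Int vs (b -> Int)

Answer: FAIL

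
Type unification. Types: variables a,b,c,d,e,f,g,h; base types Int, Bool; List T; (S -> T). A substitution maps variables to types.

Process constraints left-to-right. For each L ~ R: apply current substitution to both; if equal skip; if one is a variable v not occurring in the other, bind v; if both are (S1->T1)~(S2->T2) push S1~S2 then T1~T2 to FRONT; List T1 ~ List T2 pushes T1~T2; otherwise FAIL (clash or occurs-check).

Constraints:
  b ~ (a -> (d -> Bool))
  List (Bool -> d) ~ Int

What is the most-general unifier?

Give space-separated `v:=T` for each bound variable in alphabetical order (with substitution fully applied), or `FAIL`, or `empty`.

step 1: unify b ~ (a -> (d -> Bool))  [subst: {-} | 1 pending]
  bind b := (a -> (d -> Bool))
step 2: unify List (Bool -> d) ~ Int  [subst: {b:=(a -> (d -> Bool))} | 0 pending]
  clash: List (Bool -> d) vs Int

Answer: FAIL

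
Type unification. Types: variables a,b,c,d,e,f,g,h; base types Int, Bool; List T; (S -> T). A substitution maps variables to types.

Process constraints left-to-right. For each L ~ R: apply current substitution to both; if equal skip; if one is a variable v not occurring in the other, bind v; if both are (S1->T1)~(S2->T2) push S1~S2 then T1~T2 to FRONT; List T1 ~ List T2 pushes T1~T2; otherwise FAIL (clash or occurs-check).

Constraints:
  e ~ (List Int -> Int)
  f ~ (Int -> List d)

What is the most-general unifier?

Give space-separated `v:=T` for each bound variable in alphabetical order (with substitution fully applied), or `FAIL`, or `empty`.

step 1: unify e ~ (List Int -> Int)  [subst: {-} | 1 pending]
  bind e := (List Int -> Int)
step 2: unify f ~ (Int -> List d)  [subst: {e:=(List Int -> Int)} | 0 pending]
  bind f := (Int -> List d)

Answer: e:=(List Int -> Int) f:=(Int -> List d)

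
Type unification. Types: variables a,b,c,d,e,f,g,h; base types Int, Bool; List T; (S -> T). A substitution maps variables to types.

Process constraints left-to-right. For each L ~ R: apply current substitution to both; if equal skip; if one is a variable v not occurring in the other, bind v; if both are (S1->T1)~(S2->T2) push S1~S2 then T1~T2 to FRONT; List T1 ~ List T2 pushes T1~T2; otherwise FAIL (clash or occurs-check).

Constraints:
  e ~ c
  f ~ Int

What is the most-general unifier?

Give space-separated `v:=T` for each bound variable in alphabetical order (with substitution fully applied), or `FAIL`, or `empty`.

Answer: e:=c f:=Int

Derivation:
step 1: unify e ~ c  [subst: {-} | 1 pending]
  bind e := c
step 2: unify f ~ Int  [subst: {e:=c} | 0 pending]
  bind f := Int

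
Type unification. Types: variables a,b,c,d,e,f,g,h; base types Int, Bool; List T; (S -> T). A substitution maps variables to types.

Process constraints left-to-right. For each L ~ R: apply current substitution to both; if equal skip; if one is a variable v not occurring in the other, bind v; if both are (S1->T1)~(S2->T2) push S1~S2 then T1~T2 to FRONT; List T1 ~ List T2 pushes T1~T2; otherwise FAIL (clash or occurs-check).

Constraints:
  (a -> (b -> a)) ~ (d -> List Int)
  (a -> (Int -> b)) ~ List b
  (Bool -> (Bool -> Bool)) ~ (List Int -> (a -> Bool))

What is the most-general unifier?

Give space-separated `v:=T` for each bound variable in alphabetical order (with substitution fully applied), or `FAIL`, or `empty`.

Answer: FAIL

Derivation:
step 1: unify (a -> (b -> a)) ~ (d -> List Int)  [subst: {-} | 2 pending]
  -> decompose arrow: push a~d, (b -> a)~List Int
step 2: unify a ~ d  [subst: {-} | 3 pending]
  bind a := d
step 3: unify (b -> d) ~ List Int  [subst: {a:=d} | 2 pending]
  clash: (b -> d) vs List Int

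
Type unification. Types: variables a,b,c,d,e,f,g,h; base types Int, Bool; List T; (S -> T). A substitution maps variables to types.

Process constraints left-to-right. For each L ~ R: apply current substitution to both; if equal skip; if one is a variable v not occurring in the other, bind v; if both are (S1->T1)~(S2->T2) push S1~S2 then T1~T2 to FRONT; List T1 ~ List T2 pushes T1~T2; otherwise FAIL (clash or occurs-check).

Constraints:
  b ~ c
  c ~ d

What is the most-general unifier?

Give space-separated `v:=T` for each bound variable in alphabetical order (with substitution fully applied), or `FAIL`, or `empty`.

step 1: unify b ~ c  [subst: {-} | 1 pending]
  bind b := c
step 2: unify c ~ d  [subst: {b:=c} | 0 pending]
  bind c := d

Answer: b:=d c:=d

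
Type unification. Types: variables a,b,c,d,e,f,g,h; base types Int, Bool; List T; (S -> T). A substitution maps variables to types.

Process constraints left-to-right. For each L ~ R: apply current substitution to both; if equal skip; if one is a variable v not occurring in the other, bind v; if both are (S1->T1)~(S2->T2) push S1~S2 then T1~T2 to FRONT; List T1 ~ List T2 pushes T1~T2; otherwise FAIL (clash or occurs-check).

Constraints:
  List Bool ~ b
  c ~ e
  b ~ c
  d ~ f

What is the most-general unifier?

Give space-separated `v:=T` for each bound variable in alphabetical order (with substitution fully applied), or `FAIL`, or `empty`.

step 1: unify List Bool ~ b  [subst: {-} | 3 pending]
  bind b := List Bool
step 2: unify c ~ e  [subst: {b:=List Bool} | 2 pending]
  bind c := e
step 3: unify List Bool ~ e  [subst: {b:=List Bool, c:=e} | 1 pending]
  bind e := List Bool
step 4: unify d ~ f  [subst: {b:=List Bool, c:=e, e:=List Bool} | 0 pending]
  bind d := f

Answer: b:=List Bool c:=List Bool d:=f e:=List Bool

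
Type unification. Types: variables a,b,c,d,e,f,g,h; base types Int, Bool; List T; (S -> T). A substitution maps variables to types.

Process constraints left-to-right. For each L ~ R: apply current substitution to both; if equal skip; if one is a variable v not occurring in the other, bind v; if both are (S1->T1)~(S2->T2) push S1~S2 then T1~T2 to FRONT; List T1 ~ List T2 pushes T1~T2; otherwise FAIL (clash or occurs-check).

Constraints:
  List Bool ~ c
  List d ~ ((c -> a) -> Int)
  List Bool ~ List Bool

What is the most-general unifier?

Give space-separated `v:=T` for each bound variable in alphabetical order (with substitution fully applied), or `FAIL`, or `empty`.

step 1: unify List Bool ~ c  [subst: {-} | 2 pending]
  bind c := List Bool
step 2: unify List d ~ ((List Bool -> a) -> Int)  [subst: {c:=List Bool} | 1 pending]
  clash: List d vs ((List Bool -> a) -> Int)

Answer: FAIL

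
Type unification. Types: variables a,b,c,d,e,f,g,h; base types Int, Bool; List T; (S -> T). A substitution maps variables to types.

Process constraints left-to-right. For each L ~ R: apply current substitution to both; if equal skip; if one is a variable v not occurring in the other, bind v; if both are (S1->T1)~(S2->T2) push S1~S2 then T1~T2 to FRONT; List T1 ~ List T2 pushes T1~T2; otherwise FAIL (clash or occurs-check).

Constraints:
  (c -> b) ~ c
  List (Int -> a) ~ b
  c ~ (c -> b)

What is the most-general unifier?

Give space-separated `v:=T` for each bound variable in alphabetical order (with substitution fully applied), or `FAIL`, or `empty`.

step 1: unify (c -> b) ~ c  [subst: {-} | 2 pending]
  occurs-check fail

Answer: FAIL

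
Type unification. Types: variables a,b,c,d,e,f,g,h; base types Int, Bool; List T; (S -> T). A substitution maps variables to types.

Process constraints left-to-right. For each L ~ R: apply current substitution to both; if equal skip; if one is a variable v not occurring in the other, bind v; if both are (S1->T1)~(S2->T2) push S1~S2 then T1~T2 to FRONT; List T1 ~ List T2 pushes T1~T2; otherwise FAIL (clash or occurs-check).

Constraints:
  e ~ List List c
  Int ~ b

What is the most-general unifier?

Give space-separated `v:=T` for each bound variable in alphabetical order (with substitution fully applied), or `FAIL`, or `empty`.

step 1: unify e ~ List List c  [subst: {-} | 1 pending]
  bind e := List List c
step 2: unify Int ~ b  [subst: {e:=List List c} | 0 pending]
  bind b := Int

Answer: b:=Int e:=List List c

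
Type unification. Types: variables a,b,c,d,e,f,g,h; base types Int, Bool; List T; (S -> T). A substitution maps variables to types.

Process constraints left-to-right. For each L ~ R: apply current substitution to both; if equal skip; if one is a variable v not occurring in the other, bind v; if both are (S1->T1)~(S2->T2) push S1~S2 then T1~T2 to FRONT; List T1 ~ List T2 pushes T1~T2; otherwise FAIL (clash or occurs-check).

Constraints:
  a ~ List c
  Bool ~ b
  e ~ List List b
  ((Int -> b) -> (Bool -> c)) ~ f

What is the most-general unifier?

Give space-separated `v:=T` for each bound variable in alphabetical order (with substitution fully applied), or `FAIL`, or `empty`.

step 1: unify a ~ List c  [subst: {-} | 3 pending]
  bind a := List c
step 2: unify Bool ~ b  [subst: {a:=List c} | 2 pending]
  bind b := Bool
step 3: unify e ~ List List Bool  [subst: {a:=List c, b:=Bool} | 1 pending]
  bind e := List List Bool
step 4: unify ((Int -> Bool) -> (Bool -> c)) ~ f  [subst: {a:=List c, b:=Bool, e:=List List Bool} | 0 pending]
  bind f := ((Int -> Bool) -> (Bool -> c))

Answer: a:=List c b:=Bool e:=List List Bool f:=((Int -> Bool) -> (Bool -> c))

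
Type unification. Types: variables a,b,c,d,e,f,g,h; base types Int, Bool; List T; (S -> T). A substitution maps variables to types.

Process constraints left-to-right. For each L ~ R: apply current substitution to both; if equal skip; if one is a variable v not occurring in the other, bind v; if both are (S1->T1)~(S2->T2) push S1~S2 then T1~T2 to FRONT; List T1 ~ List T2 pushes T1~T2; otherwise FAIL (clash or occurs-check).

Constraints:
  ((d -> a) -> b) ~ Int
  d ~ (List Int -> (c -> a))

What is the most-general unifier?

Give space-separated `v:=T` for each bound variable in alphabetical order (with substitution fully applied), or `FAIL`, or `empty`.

step 1: unify ((d -> a) -> b) ~ Int  [subst: {-} | 1 pending]
  clash: ((d -> a) -> b) vs Int

Answer: FAIL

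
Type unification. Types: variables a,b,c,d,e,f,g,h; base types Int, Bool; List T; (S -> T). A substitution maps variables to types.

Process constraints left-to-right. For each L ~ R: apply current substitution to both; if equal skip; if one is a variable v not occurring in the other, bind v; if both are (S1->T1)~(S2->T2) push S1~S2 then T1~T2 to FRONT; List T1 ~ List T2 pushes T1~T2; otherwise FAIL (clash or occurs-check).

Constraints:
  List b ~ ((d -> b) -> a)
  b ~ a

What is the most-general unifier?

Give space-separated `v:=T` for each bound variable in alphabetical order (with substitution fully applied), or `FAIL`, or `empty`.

step 1: unify List b ~ ((d -> b) -> a)  [subst: {-} | 1 pending]
  clash: List b vs ((d -> b) -> a)

Answer: FAIL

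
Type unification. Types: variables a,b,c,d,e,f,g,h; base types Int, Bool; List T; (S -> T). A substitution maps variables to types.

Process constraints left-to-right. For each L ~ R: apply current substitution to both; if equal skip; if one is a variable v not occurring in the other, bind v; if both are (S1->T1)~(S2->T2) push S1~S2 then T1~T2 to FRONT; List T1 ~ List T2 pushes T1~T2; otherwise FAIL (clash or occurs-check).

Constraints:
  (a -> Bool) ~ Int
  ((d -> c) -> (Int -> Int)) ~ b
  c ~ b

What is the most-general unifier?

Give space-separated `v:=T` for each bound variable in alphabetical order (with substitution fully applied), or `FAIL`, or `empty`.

Answer: FAIL

Derivation:
step 1: unify (a -> Bool) ~ Int  [subst: {-} | 2 pending]
  clash: (a -> Bool) vs Int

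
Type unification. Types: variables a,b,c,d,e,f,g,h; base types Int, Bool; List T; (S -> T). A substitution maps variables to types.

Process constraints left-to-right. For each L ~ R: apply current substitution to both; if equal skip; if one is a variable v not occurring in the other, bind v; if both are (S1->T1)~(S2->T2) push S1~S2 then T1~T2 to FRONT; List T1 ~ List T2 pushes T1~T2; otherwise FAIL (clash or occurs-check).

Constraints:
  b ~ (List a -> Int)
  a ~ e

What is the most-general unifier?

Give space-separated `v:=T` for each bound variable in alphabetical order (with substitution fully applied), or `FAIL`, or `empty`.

Answer: a:=e b:=(List e -> Int)

Derivation:
step 1: unify b ~ (List a -> Int)  [subst: {-} | 1 pending]
  bind b := (List a -> Int)
step 2: unify a ~ e  [subst: {b:=(List a -> Int)} | 0 pending]
  bind a := e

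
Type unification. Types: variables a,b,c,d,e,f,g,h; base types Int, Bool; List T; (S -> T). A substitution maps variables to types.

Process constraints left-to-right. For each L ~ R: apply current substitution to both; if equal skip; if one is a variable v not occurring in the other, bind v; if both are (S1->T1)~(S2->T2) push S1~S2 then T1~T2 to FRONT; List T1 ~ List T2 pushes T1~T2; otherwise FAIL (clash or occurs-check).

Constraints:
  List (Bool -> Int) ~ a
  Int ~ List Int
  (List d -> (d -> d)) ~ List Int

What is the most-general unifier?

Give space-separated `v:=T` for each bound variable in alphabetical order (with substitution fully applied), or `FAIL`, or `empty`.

Answer: FAIL

Derivation:
step 1: unify List (Bool -> Int) ~ a  [subst: {-} | 2 pending]
  bind a := List (Bool -> Int)
step 2: unify Int ~ List Int  [subst: {a:=List (Bool -> Int)} | 1 pending]
  clash: Int vs List Int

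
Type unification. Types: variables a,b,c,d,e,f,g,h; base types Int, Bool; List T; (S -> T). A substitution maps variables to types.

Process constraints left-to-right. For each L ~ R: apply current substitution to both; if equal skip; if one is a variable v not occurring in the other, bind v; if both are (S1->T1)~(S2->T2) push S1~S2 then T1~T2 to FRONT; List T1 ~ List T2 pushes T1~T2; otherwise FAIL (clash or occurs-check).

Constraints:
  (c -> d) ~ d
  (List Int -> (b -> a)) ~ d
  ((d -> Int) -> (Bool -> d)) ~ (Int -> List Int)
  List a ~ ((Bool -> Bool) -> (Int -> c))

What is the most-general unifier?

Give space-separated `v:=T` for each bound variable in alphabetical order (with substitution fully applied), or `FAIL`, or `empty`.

step 1: unify (c -> d) ~ d  [subst: {-} | 3 pending]
  occurs-check fail

Answer: FAIL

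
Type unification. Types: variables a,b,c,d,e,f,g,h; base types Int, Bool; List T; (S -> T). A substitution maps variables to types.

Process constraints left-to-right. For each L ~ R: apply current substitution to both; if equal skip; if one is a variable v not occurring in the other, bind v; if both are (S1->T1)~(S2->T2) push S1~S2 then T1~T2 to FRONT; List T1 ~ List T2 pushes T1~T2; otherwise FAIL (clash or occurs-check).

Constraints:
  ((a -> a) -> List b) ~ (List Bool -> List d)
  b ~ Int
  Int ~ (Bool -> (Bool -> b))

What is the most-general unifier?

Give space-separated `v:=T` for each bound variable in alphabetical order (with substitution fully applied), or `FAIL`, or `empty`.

step 1: unify ((a -> a) -> List b) ~ (List Bool -> List d)  [subst: {-} | 2 pending]
  -> decompose arrow: push (a -> a)~List Bool, List b~List d
step 2: unify (a -> a) ~ List Bool  [subst: {-} | 3 pending]
  clash: (a -> a) vs List Bool

Answer: FAIL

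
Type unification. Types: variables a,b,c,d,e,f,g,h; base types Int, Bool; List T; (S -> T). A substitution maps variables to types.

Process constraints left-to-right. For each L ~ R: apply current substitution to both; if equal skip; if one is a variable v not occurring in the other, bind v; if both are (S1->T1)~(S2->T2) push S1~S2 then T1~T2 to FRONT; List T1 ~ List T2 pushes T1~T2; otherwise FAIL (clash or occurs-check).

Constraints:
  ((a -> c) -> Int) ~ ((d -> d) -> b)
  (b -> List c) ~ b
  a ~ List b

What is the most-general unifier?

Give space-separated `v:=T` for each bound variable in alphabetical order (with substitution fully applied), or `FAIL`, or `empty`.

step 1: unify ((a -> c) -> Int) ~ ((d -> d) -> b)  [subst: {-} | 2 pending]
  -> decompose arrow: push (a -> c)~(d -> d), Int~b
step 2: unify (a -> c) ~ (d -> d)  [subst: {-} | 3 pending]
  -> decompose arrow: push a~d, c~d
step 3: unify a ~ d  [subst: {-} | 4 pending]
  bind a := d
step 4: unify c ~ d  [subst: {a:=d} | 3 pending]
  bind c := d
step 5: unify Int ~ b  [subst: {a:=d, c:=d} | 2 pending]
  bind b := Int
step 6: unify (Int -> List d) ~ Int  [subst: {a:=d, c:=d, b:=Int} | 1 pending]
  clash: (Int -> List d) vs Int

Answer: FAIL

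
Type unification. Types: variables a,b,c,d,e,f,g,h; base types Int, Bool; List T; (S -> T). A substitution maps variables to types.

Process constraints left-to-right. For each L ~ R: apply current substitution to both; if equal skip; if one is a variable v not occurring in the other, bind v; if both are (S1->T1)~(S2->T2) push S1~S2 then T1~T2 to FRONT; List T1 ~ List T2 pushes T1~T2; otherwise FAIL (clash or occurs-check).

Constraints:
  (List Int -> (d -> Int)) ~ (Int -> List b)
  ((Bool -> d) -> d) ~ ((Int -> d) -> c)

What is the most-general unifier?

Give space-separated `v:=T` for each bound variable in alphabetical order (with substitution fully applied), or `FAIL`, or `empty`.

Answer: FAIL

Derivation:
step 1: unify (List Int -> (d -> Int)) ~ (Int -> List b)  [subst: {-} | 1 pending]
  -> decompose arrow: push List Int~Int, (d -> Int)~List b
step 2: unify List Int ~ Int  [subst: {-} | 2 pending]
  clash: List Int vs Int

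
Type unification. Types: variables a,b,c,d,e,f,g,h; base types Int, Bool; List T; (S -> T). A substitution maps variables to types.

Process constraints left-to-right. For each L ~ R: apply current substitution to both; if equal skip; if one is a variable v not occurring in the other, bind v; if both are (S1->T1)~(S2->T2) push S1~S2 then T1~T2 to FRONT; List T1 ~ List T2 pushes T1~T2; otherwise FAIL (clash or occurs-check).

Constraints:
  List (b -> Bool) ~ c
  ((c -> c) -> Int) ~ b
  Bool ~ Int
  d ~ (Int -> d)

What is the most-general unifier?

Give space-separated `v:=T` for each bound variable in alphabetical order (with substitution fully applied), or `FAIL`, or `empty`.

step 1: unify List (b -> Bool) ~ c  [subst: {-} | 3 pending]
  bind c := List (b -> Bool)
step 2: unify ((List (b -> Bool) -> List (b -> Bool)) -> Int) ~ b  [subst: {c:=List (b -> Bool)} | 2 pending]
  occurs-check fail

Answer: FAIL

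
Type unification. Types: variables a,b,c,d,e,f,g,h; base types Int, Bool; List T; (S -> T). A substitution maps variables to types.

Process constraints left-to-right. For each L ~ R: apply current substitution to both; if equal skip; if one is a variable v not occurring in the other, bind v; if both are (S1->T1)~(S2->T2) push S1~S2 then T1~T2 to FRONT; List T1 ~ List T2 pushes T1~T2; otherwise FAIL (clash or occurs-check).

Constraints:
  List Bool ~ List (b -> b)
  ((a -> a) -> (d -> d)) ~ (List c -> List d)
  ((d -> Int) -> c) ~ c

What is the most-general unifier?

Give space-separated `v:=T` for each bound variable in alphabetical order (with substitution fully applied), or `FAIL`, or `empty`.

Answer: FAIL

Derivation:
step 1: unify List Bool ~ List (b -> b)  [subst: {-} | 2 pending]
  -> decompose List: push Bool~(b -> b)
step 2: unify Bool ~ (b -> b)  [subst: {-} | 2 pending]
  clash: Bool vs (b -> b)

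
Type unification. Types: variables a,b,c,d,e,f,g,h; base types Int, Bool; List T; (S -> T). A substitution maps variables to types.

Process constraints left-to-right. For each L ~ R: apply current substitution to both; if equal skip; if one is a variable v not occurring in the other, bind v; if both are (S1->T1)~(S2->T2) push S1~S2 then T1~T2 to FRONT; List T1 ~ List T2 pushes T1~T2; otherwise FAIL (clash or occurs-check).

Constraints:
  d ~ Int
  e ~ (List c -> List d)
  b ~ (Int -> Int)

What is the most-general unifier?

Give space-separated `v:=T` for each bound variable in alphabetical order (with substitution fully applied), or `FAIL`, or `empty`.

Answer: b:=(Int -> Int) d:=Int e:=(List c -> List Int)

Derivation:
step 1: unify d ~ Int  [subst: {-} | 2 pending]
  bind d := Int
step 2: unify e ~ (List c -> List Int)  [subst: {d:=Int} | 1 pending]
  bind e := (List c -> List Int)
step 3: unify b ~ (Int -> Int)  [subst: {d:=Int, e:=(List c -> List Int)} | 0 pending]
  bind b := (Int -> Int)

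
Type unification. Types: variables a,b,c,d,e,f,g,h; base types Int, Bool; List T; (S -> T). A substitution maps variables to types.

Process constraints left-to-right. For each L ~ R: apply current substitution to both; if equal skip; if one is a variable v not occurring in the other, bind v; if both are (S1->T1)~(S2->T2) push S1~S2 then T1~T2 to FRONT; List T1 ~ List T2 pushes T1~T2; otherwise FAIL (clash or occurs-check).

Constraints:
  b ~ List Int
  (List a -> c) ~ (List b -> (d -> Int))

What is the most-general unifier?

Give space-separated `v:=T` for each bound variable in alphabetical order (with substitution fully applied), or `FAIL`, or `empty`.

Answer: a:=List Int b:=List Int c:=(d -> Int)

Derivation:
step 1: unify b ~ List Int  [subst: {-} | 1 pending]
  bind b := List Int
step 2: unify (List a -> c) ~ (List List Int -> (d -> Int))  [subst: {b:=List Int} | 0 pending]
  -> decompose arrow: push List a~List List Int, c~(d -> Int)
step 3: unify List a ~ List List Int  [subst: {b:=List Int} | 1 pending]
  -> decompose List: push a~List Int
step 4: unify a ~ List Int  [subst: {b:=List Int} | 1 pending]
  bind a := List Int
step 5: unify c ~ (d -> Int)  [subst: {b:=List Int, a:=List Int} | 0 pending]
  bind c := (d -> Int)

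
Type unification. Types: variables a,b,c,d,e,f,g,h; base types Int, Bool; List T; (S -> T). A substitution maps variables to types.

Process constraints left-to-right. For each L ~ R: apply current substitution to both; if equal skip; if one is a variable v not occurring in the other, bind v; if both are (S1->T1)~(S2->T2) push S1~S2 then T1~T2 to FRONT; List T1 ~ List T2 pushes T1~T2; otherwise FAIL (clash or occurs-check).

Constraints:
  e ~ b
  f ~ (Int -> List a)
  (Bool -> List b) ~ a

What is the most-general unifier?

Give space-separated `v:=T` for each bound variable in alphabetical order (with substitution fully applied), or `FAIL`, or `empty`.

step 1: unify e ~ b  [subst: {-} | 2 pending]
  bind e := b
step 2: unify f ~ (Int -> List a)  [subst: {e:=b} | 1 pending]
  bind f := (Int -> List a)
step 3: unify (Bool -> List b) ~ a  [subst: {e:=b, f:=(Int -> List a)} | 0 pending]
  bind a := (Bool -> List b)

Answer: a:=(Bool -> List b) e:=b f:=(Int -> List (Bool -> List b))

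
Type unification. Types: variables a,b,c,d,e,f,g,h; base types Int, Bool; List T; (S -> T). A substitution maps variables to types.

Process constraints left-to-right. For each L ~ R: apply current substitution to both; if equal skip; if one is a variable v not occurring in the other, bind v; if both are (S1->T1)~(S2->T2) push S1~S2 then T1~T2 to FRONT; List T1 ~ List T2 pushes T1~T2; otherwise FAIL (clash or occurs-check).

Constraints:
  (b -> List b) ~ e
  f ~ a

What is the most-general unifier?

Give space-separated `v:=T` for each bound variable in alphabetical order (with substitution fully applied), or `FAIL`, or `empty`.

Answer: e:=(b -> List b) f:=a

Derivation:
step 1: unify (b -> List b) ~ e  [subst: {-} | 1 pending]
  bind e := (b -> List b)
step 2: unify f ~ a  [subst: {e:=(b -> List b)} | 0 pending]
  bind f := a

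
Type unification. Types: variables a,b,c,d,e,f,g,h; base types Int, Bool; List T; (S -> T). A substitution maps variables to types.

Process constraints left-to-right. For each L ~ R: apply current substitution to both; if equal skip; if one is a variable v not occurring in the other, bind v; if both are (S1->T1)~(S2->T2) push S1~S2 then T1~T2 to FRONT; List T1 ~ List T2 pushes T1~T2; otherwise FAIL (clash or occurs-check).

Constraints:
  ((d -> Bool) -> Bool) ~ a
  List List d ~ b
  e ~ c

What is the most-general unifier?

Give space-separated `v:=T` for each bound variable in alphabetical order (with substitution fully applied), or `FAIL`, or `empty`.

step 1: unify ((d -> Bool) -> Bool) ~ a  [subst: {-} | 2 pending]
  bind a := ((d -> Bool) -> Bool)
step 2: unify List List d ~ b  [subst: {a:=((d -> Bool) -> Bool)} | 1 pending]
  bind b := List List d
step 3: unify e ~ c  [subst: {a:=((d -> Bool) -> Bool), b:=List List d} | 0 pending]
  bind e := c

Answer: a:=((d -> Bool) -> Bool) b:=List List d e:=c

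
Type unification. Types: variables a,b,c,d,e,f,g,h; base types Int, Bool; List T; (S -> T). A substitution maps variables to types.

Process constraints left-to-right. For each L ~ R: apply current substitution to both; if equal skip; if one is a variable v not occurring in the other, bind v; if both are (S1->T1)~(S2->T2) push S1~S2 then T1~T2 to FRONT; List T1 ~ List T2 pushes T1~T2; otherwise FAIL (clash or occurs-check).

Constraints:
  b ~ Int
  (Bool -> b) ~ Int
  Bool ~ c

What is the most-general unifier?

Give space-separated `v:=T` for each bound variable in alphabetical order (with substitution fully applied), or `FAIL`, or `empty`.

Answer: FAIL

Derivation:
step 1: unify b ~ Int  [subst: {-} | 2 pending]
  bind b := Int
step 2: unify (Bool -> Int) ~ Int  [subst: {b:=Int} | 1 pending]
  clash: (Bool -> Int) vs Int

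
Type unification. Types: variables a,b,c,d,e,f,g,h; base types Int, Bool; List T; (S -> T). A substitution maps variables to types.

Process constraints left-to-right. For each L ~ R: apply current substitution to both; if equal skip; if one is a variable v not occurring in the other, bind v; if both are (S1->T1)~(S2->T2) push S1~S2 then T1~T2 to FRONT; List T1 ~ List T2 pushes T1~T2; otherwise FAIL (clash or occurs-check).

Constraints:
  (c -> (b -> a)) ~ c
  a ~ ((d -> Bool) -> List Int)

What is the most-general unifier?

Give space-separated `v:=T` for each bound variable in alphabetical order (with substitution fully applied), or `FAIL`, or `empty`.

Answer: FAIL

Derivation:
step 1: unify (c -> (b -> a)) ~ c  [subst: {-} | 1 pending]
  occurs-check fail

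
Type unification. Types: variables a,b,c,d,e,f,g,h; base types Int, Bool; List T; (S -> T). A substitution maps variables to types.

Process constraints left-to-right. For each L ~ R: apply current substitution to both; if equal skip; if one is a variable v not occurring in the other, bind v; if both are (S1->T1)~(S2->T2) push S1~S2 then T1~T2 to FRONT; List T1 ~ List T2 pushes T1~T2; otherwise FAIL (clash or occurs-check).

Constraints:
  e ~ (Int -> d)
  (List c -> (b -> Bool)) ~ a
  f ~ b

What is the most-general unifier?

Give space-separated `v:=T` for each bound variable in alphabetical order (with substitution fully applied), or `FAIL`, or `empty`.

Answer: a:=(List c -> (b -> Bool)) e:=(Int -> d) f:=b

Derivation:
step 1: unify e ~ (Int -> d)  [subst: {-} | 2 pending]
  bind e := (Int -> d)
step 2: unify (List c -> (b -> Bool)) ~ a  [subst: {e:=(Int -> d)} | 1 pending]
  bind a := (List c -> (b -> Bool))
step 3: unify f ~ b  [subst: {e:=(Int -> d), a:=(List c -> (b -> Bool))} | 0 pending]
  bind f := b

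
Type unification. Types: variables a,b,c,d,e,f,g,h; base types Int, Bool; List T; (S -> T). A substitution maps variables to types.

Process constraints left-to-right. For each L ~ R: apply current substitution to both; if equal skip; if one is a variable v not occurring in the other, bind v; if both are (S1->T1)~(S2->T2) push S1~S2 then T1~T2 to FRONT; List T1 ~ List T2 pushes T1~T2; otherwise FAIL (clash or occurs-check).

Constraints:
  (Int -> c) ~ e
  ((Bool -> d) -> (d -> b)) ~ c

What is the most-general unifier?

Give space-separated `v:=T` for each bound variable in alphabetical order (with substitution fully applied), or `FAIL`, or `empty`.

step 1: unify (Int -> c) ~ e  [subst: {-} | 1 pending]
  bind e := (Int -> c)
step 2: unify ((Bool -> d) -> (d -> b)) ~ c  [subst: {e:=(Int -> c)} | 0 pending]
  bind c := ((Bool -> d) -> (d -> b))

Answer: c:=((Bool -> d) -> (d -> b)) e:=(Int -> ((Bool -> d) -> (d -> b)))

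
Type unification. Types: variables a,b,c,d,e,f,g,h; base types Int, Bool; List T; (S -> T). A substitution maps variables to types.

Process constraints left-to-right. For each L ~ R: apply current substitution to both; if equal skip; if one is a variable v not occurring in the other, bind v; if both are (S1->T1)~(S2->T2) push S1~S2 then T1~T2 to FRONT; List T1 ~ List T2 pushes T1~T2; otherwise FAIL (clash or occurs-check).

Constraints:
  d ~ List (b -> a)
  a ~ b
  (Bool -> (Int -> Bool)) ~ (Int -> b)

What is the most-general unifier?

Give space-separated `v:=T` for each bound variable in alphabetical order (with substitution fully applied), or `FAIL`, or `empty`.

Answer: FAIL

Derivation:
step 1: unify d ~ List (b -> a)  [subst: {-} | 2 pending]
  bind d := List (b -> a)
step 2: unify a ~ b  [subst: {d:=List (b -> a)} | 1 pending]
  bind a := b
step 3: unify (Bool -> (Int -> Bool)) ~ (Int -> b)  [subst: {d:=List (b -> a), a:=b} | 0 pending]
  -> decompose arrow: push Bool~Int, (Int -> Bool)~b
step 4: unify Bool ~ Int  [subst: {d:=List (b -> a), a:=b} | 1 pending]
  clash: Bool vs Int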